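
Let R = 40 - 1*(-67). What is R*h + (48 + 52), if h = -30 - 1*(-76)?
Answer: 5022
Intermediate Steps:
R = 107 (R = 40 + 67 = 107)
h = 46 (h = -30 + 76 = 46)
R*h + (48 + 52) = 107*46 + (48 + 52) = 4922 + 100 = 5022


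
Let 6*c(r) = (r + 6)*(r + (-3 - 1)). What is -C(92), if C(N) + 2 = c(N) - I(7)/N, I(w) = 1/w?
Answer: -2773061/1932 ≈ -1435.3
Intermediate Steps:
c(r) = (-4 + r)*(6 + r)/6 (c(r) = ((r + 6)*(r + (-3 - 1)))/6 = ((6 + r)*(r - 4))/6 = ((6 + r)*(-4 + r))/6 = ((-4 + r)*(6 + r))/6 = (-4 + r)*(6 + r)/6)
C(N) = -6 - 1/(7*N) + N/3 + N²/6 (C(N) = -2 + ((-4 + N/3 + N²/6) - 1/(7*N)) = -2 + (-4 - 1/(7*N) + N/3 + N²/6) = -6 - 1/(7*N) + N/3 + N²/6)
-C(92) = -(-6 - ⅐/92 + (⅓)*92 + (⅙)*92²) = -(-6 - ⅐*1/92 + 92/3 + (⅙)*8464) = -(-6 - 1/644 + 92/3 + 4232/3) = -1*2773061/1932 = -2773061/1932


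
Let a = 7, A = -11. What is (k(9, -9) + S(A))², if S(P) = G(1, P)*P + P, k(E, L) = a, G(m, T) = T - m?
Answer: 16384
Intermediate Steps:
k(E, L) = 7
S(P) = P + P*(-1 + P) (S(P) = (P - 1*1)*P + P = (P - 1)*P + P = (-1 + P)*P + P = P*(-1 + P) + P = P + P*(-1 + P))
(k(9, -9) + S(A))² = (7 + (-11)²)² = (7 + 121)² = 128² = 16384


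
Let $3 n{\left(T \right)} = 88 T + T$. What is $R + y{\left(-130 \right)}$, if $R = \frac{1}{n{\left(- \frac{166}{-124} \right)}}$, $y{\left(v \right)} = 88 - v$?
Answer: $\frac{1610552}{7387} \approx 218.03$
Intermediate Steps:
$n{\left(T \right)} = \frac{89 T}{3}$ ($n{\left(T \right)} = \frac{88 T + T}{3} = \frac{89 T}{3}$)
$R = \frac{186}{7387}$ ($R = \frac{1}{\frac{89}{3} \left(- \frac{166}{-124}\right)} = \frac{1}{\frac{89}{3} \left(\left(-166\right) \left(- \frac{1}{124}\right)\right)} = \frac{1}{\frac{89}{3} \cdot \frac{83}{62}} = \frac{1}{\frac{7387}{186}} = \frac{186}{7387} \approx 0.025179$)
$R + y{\left(-130 \right)} = \frac{186}{7387} + \left(88 - -130\right) = \frac{186}{7387} + \left(88 + 130\right) = \frac{186}{7387} + 218 = \frac{1610552}{7387}$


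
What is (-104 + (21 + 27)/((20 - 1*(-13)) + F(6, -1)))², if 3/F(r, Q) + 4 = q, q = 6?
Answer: 5569600/529 ≈ 10529.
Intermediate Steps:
F(r, Q) = 3/2 (F(r, Q) = 3/(-4 + 6) = 3/2)
(-104 + (21 + 27)/((20 - 1*(-13)) + F(6, -1)))² = (-104 + (21 + 27)/((20 - 1*(-13)) + 3/2))² = (-104 + 48/((20 + 13) + 3/2))² = (-104 + 48/(33 + 3/2))² = (-104 + 48/(69/2))² = (-104 + 48*(2/69))² = (-104 + 32/23)² = (-2360/23)² = 5569600/529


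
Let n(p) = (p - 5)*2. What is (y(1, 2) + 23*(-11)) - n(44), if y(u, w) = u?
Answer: -330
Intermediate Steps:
n(p) = -10 + 2*p (n(p) = (-5 + p)*2 = -10 + 2*p)
(y(1, 2) + 23*(-11)) - n(44) = (1 + 23*(-11)) - (-10 + 2*44) = (1 - 253) - (-10 + 88) = -252 - 1*78 = -252 - 78 = -330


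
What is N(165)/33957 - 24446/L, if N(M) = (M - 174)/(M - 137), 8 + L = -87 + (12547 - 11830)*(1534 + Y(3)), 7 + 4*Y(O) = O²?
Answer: -5167346731/232446697252 ≈ -0.022230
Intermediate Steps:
Y(O) = -7/4 + O²/4
L = 2200283/2 (L = -8 + (-87 + (12547 - 11830)*(1534 + (-7/4 + (¼)*3²))) = -8 + (-87 + 717*(1534 + (-7/4 + (¼)*9))) = -8 + (-87 + 717*(1534 + (-7/4 + 9/4))) = -8 + (-87 + 717*(1534 + ½)) = -8 + (-87 + 717*(3069/2)) = -8 + (-87 + 2200473/2) = -8 + 2200299/2 = 2200283/2 ≈ 1.1001e+6)
N(M) = (-174 + M)/(-137 + M)
N(165)/33957 - 24446/L = ((-174 + 165)/(-137 + 165))/33957 - 24446/2200283/2 = (-9/28)*(1/33957) - 24446*2/2200283 = ((1/28)*(-9))*(1/33957) - 48892/2200283 = -9/28*1/33957 - 48892/2200283 = -1/105644 - 48892/2200283 = -5167346731/232446697252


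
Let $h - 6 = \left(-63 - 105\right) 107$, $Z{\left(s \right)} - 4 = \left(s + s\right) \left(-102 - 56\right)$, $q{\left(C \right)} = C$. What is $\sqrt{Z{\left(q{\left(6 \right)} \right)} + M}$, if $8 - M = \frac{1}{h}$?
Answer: $\frac{i \sqrt{608382957630}}{17970} \approx 43.405 i$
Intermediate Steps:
$Z{\left(s \right)} = 4 - 316 s$ ($Z{\left(s \right)} = 4 + \left(s + s\right) \left(-102 - 56\right) = 4 + 2 s \left(-158\right) = 4 - 316 s$)
$h = -17970$ ($h = 6 + \left(-63 - 105\right) 107 = 6 - 17976 = -17970$)
$M = \frac{143761}{17970}$ ($M = 8 - \frac{1}{-17970} = 8 - - \frac{1}{17970} = 8 + \frac{1}{17970} = \frac{143761}{17970} \approx 8.0001$)
$\sqrt{Z{\left(q{\left(6 \right)} \right)} + M} = \sqrt{\left(4 - 1896\right) + \frac{143761}{17970}} = \sqrt{-1892 + \frac{143761}{17970}} = \sqrt{- \frac{33855479}{17970}} = \frac{i \sqrt{608382957630}}{17970}$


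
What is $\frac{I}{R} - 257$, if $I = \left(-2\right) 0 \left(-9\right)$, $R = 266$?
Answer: $-257$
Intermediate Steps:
$I = 0$ ($I = 0 \left(-9\right) = 0$)
$\frac{I}{R} - 257 = \frac{0}{266} - 257 = 0 \cdot \frac{1}{266} - 257 = 0 - 257 = -257$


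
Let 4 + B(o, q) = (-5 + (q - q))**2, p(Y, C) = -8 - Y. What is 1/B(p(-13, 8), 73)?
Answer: 1/21 ≈ 0.047619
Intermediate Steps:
B(o, q) = 21 (B(o, q) = -4 + (-5 + (q - q))**2 = -4 + (-5 + 0)**2 = -4 + (-5)**2 = -4 + 25 = 21)
1/B(p(-13, 8), 73) = 1/21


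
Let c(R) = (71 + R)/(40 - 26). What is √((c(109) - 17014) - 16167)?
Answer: I*√1625239/7 ≈ 182.12*I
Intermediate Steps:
c(R) = 71/14 + R/14 (c(R) = (71 + R)/14 = (71 + R)*(1/14) = 71/14 + R/14)
√((c(109) - 17014) - 16167) = √(((71/14 + (1/14)*109) - 17014) - 16167) = √(((71/14 + 109/14) - 17014) - 16167) = √((90/7 - 17014) - 16167) = √(-119008/7 - 16167) = √(-232177/7) = I*√1625239/7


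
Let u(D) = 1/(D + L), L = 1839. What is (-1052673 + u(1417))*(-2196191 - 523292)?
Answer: 9321036921440621/3256 ≈ 2.8627e+12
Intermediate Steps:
u(D) = 1/(1839 + D) (u(D) = 1/(D + 1839) = 1/(1839 + D))
(-1052673 + u(1417))*(-2196191 - 523292) = (-1052673 + 1/(1839 + 1417))*(-2196191 - 523292) = (-1052673 + 1/3256)*(-2719483) = -3427503287/3256*(-2719483) = 9321036921440621/3256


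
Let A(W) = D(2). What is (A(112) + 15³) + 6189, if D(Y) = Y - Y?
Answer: 9564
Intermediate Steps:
D(Y) = 0
A(W) = 0
(A(112) + 15³) + 6189 = (0 + 15³) + 6189 = (0 + 3375) + 6189 = 3375 + 6189 = 9564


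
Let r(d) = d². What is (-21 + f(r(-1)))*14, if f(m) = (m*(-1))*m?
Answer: -308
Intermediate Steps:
f(m) = -m² (f(m) = (-m)*m = -m²)
(-21 + f(r(-1)))*14 = (-21 - ((-1)²)²)*14 = (-21 - 1*1²)*14 = (-21 - 1*1)*14 = (-21 - 1)*14 = -22*14 = -308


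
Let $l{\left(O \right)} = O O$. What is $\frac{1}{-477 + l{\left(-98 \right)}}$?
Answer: $\frac{1}{9127} \approx 0.00010956$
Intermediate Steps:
$l{\left(O \right)} = O^{2}$
$\frac{1}{-477 + l{\left(-98 \right)}} = \frac{1}{-477 + \left(-98\right)^{2}} = \frac{1}{-477 + 9604} = \frac{1}{9127}$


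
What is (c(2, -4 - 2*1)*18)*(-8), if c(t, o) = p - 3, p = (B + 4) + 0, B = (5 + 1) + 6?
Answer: -1872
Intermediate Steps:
B = 12 (B = 6 + 6 = 12)
p = 16 (p = (12 + 4) + 0 = 16 + 0 = 16)
c(t, o) = 13 (c(t, o) = 16 - 3 = 13)
(c(2, -4 - 2*1)*18)*(-8) = (13*18)*(-8) = 234*(-8) = -1872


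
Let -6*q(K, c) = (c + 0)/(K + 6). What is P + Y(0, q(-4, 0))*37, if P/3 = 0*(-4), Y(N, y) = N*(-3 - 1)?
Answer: 0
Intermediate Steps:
q(K, c) = -c/(6*(6 + K)) (q(K, c) = -(c + 0)/(6*(K + 6)) = -c/(6*(6 + K)))
Y(N, y) = -4*N (Y(N, y) = N*(-4) = -4*N)
P = 0 (P = 3*(0*(-4)) = 3*0 = 0)
P + Y(0, q(-4, 0))*37 = 0 - 4*0*37 = 0 + 0*37 = 0 + 0 = 0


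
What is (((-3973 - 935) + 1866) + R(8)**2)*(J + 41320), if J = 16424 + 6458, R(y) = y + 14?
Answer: -164228716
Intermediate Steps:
R(y) = 14 + y
J = 22882
(((-3973 - 935) + 1866) + R(8)**2)*(J + 41320) = (((-3973 - 935) + 1866) + (14 + 8)**2)*(22882 + 41320) = ((-4908 + 1866) + 22**2)*64202 = (-3042 + 484)*64202 = -2558*64202 = -164228716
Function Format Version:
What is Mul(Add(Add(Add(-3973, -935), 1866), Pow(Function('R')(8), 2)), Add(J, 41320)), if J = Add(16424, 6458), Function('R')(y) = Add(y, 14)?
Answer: -164228716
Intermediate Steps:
Function('R')(y) = Add(14, y)
J = 22882
Mul(Add(Add(Add(-3973, -935), 1866), Pow(Function('R')(8), 2)), Add(J, 41320)) = Mul(Add(Add(Add(-3973, -935), 1866), Pow(Add(14, 8), 2)), Add(22882, 41320)) = Mul(Add(Add(-4908, 1866), Pow(22, 2)), 64202) = Mul(Add(-3042, 484), 64202) = Mul(-2558, 64202) = -164228716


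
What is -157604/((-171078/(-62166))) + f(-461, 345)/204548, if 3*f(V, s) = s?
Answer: -334013594101117/5832277124 ≈ -57270.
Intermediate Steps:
f(V, s) = s/3
-157604/((-171078/(-62166))) + f(-461, 345)/204548 = -157604/((-171078/(-62166))) + ((⅓)*345)/204548 = -157604/((-171078*(-1/62166))) + 115*(1/204548) = -157604/28513/10361 + 115/204548 = -157604*10361/28513 + 115/204548 = -1632935044/28513 + 115/204548 = -334013594101117/5832277124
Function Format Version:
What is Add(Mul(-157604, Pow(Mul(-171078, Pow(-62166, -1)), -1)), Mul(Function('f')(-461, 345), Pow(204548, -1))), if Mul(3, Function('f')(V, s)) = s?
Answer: Rational(-334013594101117, 5832277124) ≈ -57270.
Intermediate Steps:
Function('f')(V, s) = Mul(Rational(1, 3), s)
Add(Mul(-157604, Pow(Mul(-171078, Pow(-62166, -1)), -1)), Mul(Function('f')(-461, 345), Pow(204548, -1))) = Add(Mul(-157604, Pow(Mul(-171078, Pow(-62166, -1)), -1)), Mul(Mul(Rational(1, 3), 345), Pow(204548, -1))) = Add(Mul(-157604, Pow(Mul(-171078, Rational(-1, 62166)), -1)), Mul(115, Rational(1, 204548))) = Add(Mul(-157604, Pow(Rational(28513, 10361), -1)), Rational(115, 204548)) = Add(Mul(-157604, Rational(10361, 28513)), Rational(115, 204548)) = Add(Rational(-1632935044, 28513), Rational(115, 204548)) = Rational(-334013594101117, 5832277124)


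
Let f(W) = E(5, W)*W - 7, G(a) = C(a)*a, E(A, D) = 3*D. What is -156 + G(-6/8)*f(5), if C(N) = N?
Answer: -471/4 ≈ -117.75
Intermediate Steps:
G(a) = a² (G(a) = a*a = a²)
f(W) = -7 + 3*W² (f(W) = (3*W)*W - 7 = 3*W² - 7 = -7 + 3*W²)
-156 + G(-6/8)*f(5) = -156 + (-6/8)²*(-7 + 3*5²) = -156 + (-6*⅛)²*(-7 + 3*25) = -156 + (-¾)²*(-7 + 75) = -156 + (9/16)*68 = -156 + 153/4 = -471/4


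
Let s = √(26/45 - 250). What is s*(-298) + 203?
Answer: 203 - 596*I*√14030/15 ≈ 203.0 - 4706.3*I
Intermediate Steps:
s = 2*I*√14030/15 (s = √(26*(1/45) - 250) = √(26/45 - 250) = √(-11224/45) = 2*I*√14030/15 ≈ 15.793*I)
s*(-298) + 203 = (2*I*√14030/15)*(-298) + 203 = -596*I*√14030/15 + 203 = 203 - 596*I*√14030/15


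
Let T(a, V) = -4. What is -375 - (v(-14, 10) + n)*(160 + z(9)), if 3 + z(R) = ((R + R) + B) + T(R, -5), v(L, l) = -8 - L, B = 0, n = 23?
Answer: -5334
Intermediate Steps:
z(R) = -7 + 2*R (z(R) = -3 + (((R + R) + 0) - 4) = -3 + ((2*R + 0) - 4) = -3 + (2*R - 4) = -3 + (-4 + 2*R) = -7 + 2*R)
-375 - (v(-14, 10) + n)*(160 + z(9)) = -375 - ((-8 - 1*(-14)) + 23)*(160 + (-7 + 2*9)) = -375 - ((-8 + 14) + 23)*(160 + (-7 + 18)) = -375 - (6 + 23)*(160 + 11) = -375 - 29*171 = -375 - 1*4959 = -375 - 4959 = -5334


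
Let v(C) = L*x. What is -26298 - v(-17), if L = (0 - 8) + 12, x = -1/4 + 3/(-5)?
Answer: -131473/5 ≈ -26295.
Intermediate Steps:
x = -17/20 (x = -1*¼ + 3*(-⅕) = -¼ - ⅗ = -17/20 ≈ -0.85000)
L = 4 (L = -8 + 12 = 4)
v(C) = -17/5 (v(C) = 4*(-17/20) = -17/5)
-26298 - v(-17) = -26298 - 1*(-17/5) = -26298 + 17/5 = -131473/5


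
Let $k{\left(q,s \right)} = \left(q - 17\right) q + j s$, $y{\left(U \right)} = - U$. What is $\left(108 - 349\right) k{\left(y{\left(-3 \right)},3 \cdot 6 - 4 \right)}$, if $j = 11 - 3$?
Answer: $-16870$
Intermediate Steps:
$j = 8$
$k{\left(q,s \right)} = 8 s + q \left(-17 + q\right)$ ($k{\left(q,s \right)} = \left(q - 17\right) q + 8 s = \left(-17 + q\right) q + 8 s = q \left(-17 + q\right) + 8 s = 8 s + q \left(-17 + q\right)$)
$\left(108 - 349\right) k{\left(y{\left(-3 \right)},3 \cdot 6 - 4 \right)} = \left(108 - 349\right) \left(\left(\left(-1\right) \left(-3\right)\right)^{2} - 17 \left(\left(-1\right) \left(-3\right)\right) + 8 \left(3 \cdot 6 - 4\right)\right) = - 241 \left(3^{2} - 51 + 8 \left(18 - 4\right)\right) = - 241 \left(9 - 51 + 8 \cdot 14\right) = - 241 \left(9 - 51 + 112\right) = \left(-241\right) 70 = -16870$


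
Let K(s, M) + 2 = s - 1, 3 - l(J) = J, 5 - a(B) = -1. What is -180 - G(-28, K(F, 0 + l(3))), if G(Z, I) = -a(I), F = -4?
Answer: -174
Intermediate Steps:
a(B) = 6 (a(B) = 5 - 1*(-1) = 5 + 1 = 6)
l(J) = 3 - J
K(s, M) = -3 + s (K(s, M) = -2 + (s - 1) = -2 + (-1 + s) = -3 + s)
G(Z, I) = -6 (G(Z, I) = -1*6 = -6)
-180 - G(-28, K(F, 0 + l(3))) = -180 - 1*(-6) = -180 + 6 = -174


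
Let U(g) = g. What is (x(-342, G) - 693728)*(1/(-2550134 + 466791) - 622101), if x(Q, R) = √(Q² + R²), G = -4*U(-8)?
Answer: 899106010433224832/2083343 - 2592099527288*√29497/2083343 ≈ 4.3136e+11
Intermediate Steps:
G = 32 (G = -4*(-8) = 32)
(x(-342, G) - 693728)*(1/(-2550134 + 466791) - 622101) = (√((-342)² + 32²) - 693728)*(1/(-2550134 + 466791) - 622101) = (√(116964 + 1024) - 693728)*(1/(-2083343) - 622101) = (√117988 - 693728)*(-1/2083343 - 622101) = (2*√29497 - 693728)*(-1296049763644/2083343) = (-693728 + 2*√29497)*(-1296049763644/2083343) = 899106010433224832/2083343 - 2592099527288*√29497/2083343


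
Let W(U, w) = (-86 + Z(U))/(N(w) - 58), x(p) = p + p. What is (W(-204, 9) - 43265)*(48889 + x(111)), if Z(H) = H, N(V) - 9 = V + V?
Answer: -65854167675/31 ≈ -2.1243e+9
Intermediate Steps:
N(V) = 9 + 2*V (N(V) = 9 + (V + V) = 9 + 2*V)
x(p) = 2*p
W(U, w) = (-86 + U)/(-49 + 2*w) (W(U, w) = (-86 + U)/((9 + 2*w) - 58) = (-86 + U)/(-49 + 2*w))
(W(-204, 9) - 43265)*(48889 + x(111)) = ((-86 - 204)/(-49 + 2*9) - 43265)*(48889 + 2*111) = (-290/(-49 + 18) - 43265)*(48889 + 222) = (-290/(-31) - 43265)*49111 = (-1/31*(-290) - 43265)*49111 = (290/31 - 43265)*49111 = -1340925/31*49111 = -65854167675/31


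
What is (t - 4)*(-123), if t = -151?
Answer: 19065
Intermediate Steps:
(t - 4)*(-123) = (-151 - 4)*(-123) = -155*(-123) = 19065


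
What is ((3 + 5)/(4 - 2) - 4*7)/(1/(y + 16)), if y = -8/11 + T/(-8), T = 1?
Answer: -3999/11 ≈ -363.55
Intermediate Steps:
y = -75/88 (y = -8/11 + 1/(-8) = -8*1/11 + 1*(-⅛) = -8/11 - ⅛ = -75/88 ≈ -0.85227)
((3 + 5)/(4 - 2) - 4*7)/(1/(y + 16)) = ((3 + 5)/(4 - 2) - 4*7)/(1/(-75/88 + 16)) = (8/2 - 28)/(1/(1333/88)) = (8*(½) - 28)/(88/1333) = 1333*(4 - 28)/88 = (1333/88)*(-24) = -3999/11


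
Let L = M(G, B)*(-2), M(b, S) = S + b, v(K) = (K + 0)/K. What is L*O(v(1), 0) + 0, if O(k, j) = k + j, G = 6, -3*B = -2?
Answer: -40/3 ≈ -13.333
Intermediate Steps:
B = ⅔ (B = -⅓*(-2) = ⅔ ≈ 0.66667)
v(K) = 1 (v(K) = K/K = 1)
L = -40/3 (L = (⅔ + 6)*(-2) = (20/3)*(-2) = -40/3 ≈ -13.333)
O(k, j) = j + k
L*O(v(1), 0) + 0 = -40*(0 + 1)/3 + 0 = -40/3*1 + 0 = -40/3 + 0 = -40/3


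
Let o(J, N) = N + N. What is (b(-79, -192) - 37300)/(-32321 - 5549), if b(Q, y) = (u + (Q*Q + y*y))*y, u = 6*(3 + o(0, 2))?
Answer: 4160762/18935 ≈ 219.74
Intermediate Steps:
o(J, N) = 2*N
u = 42 (u = 6*(3 + 2*2) = 6*(3 + 4) = 6*7 = 42)
b(Q, y) = y*(42 + Q**2 + y**2) (b(Q, y) = (42 + (Q*Q + y*y))*y = (42 + (Q**2 + y**2))*y = (42 + Q**2 + y**2)*y = y*(42 + Q**2 + y**2))
(b(-79, -192) - 37300)/(-32321 - 5549) = (-192*(42 + (-79)**2 + (-192)**2) - 37300)/(-32321 - 5549) = (-192*(42 + 6241 + 36864) - 37300)/(-37870) = (-192*43147 - 37300)*(-1/37870) = (-8284224 - 37300)*(-1/37870) = -8321524*(-1/37870) = 4160762/18935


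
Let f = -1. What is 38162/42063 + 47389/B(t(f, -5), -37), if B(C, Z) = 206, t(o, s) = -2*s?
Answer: 2001184879/8664978 ≈ 230.95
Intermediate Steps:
38162/42063 + 47389/B(t(f, -5), -37) = 38162/42063 + 47389/206 = 2001184879/8664978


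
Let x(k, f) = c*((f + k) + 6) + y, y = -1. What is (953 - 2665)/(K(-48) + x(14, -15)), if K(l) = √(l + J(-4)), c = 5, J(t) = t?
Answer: -10272/157 + 856*I*√13/157 ≈ -65.427 + 19.658*I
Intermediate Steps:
x(k, f) = 29 + 5*f + 5*k (x(k, f) = 5*((f + k) + 6) - 1 = 5*(6 + f + k) - 1 = (30 + 5*f + 5*k) - 1 = 29 + 5*f + 5*k)
K(l) = √(-4 + l) (K(l) = √(l - 4) = √(-4 + l))
(953 - 2665)/(K(-48) + x(14, -15)) = (953 - 2665)/(√(-4 - 48) + (29 + 5*(-15) + 5*14)) = -1712/(√(-52) + (29 - 75 + 70)) = -1712/(2*I*√13 + 24) = -1712/(24 + 2*I*√13)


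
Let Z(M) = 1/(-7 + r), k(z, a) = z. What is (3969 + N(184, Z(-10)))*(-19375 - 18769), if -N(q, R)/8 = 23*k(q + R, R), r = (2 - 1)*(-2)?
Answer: 10253069056/9 ≈ 1.1392e+9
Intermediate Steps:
r = -2 (r = 1*(-2) = -2)
Z(M) = -1/9 (Z(M) = 1/(-7 - 2) = 1/(-9) = -1/9)
N(q, R) = -184*R - 184*q (N(q, R) = -184*(q + R) = -184*(R + q) = -8*(23*R + 23*q) = -184*R - 184*q)
(3969 + N(184, Z(-10)))*(-19375 - 18769) = (3969 + (-184*(-1/9) - 184*184))*(-19375 - 18769) = (3969 + (184/9 - 33856))*(-38144) = (3969 - 304520/9)*(-38144) = -268799/9*(-38144) = 10253069056/9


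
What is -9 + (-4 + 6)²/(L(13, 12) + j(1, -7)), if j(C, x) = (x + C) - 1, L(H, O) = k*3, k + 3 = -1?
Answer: -175/19 ≈ -9.2105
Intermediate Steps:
k = -4 (k = -3 - 1 = -4)
L(H, O) = -12 (L(H, O) = -4*3 = -12)
j(C, x) = -1 + C + x (j(C, x) = (C + x) - 1 = -1 + C + x)
-9 + (-4 + 6)²/(L(13, 12) + j(1, -7)) = -9 + (-4 + 6)²/(-12 + (-1 + 1 - 7)) = -9 + 2²/(-12 - 7) = -9 + 4/(-19) = -9 - 1/19*4 = -9 - 4/19 = -175/19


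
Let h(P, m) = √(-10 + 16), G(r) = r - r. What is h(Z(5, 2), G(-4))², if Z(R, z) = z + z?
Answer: 6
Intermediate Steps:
Z(R, z) = 2*z
G(r) = 0
h(P, m) = √6
h(Z(5, 2), G(-4))² = (√6)² = 6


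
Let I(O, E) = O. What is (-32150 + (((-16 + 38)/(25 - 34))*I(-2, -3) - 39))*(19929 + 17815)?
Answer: -10932813808/9 ≈ -1.2148e+9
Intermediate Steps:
(-32150 + (((-16 + 38)/(25 - 34))*I(-2, -3) - 39))*(19929 + 17815) = (-32150 + (((-16 + 38)/(25 - 34))*(-2) - 39))*(19929 + 17815) = (-32150 + ((22/(-9))*(-2) - 39))*37744 = (-32150 + ((22*(-1/9))*(-2) - 39))*37744 = (-32150 + (-22/9*(-2) - 39))*37744 = (-32150 + (44/9 - 39))*37744 = (-32150 - 307/9)*37744 = -289657/9*37744 = -10932813808/9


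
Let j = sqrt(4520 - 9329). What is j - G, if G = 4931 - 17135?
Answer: 12204 + I*sqrt(4809) ≈ 12204.0 + 69.347*I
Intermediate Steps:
j = I*sqrt(4809) (j = sqrt(-4809) = I*sqrt(4809) ≈ 69.347*I)
G = -12204
j - G = I*sqrt(4809) - 1*(-12204) = I*sqrt(4809) + 12204 = 12204 + I*sqrt(4809)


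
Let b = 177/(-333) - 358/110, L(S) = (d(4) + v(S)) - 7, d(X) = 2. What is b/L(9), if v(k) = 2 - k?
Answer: 11557/36630 ≈ 0.31551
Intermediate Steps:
L(S) = -3 - S (L(S) = (2 + (2 - S)) - 7 = (4 - S) - 7 = -3 - S)
b = -23114/6105 (b = 177*(-1/333) - 358*1/110 = -59/111 - 179/55 = -23114/6105 ≈ -3.7861)
b/L(9) = -23114/(6105*(-3 - 1*9)) = -23114/(6105*(-3 - 9)) = -23114/6105/(-12) = -23114/6105*(-1/12) = 11557/36630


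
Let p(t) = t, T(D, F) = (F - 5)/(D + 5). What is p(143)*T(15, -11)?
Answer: -572/5 ≈ -114.40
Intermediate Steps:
T(D, F) = (-5 + F)/(5 + D)
p(143)*T(15, -11) = 143*((-5 - 11)/(5 + 15)) = 143*(-16/20) = 143*((1/20)*(-16)) = 143*(-⅘) = -572/5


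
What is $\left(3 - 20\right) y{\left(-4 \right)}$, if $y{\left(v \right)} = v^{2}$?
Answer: $-272$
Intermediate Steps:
$\left(3 - 20\right) y{\left(-4 \right)} = \left(3 - 20\right) \left(-4\right)^{2} = \left(-17\right) 16 = -272$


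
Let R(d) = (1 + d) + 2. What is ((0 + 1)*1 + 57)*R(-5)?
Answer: -116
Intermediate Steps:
R(d) = 3 + d
((0 + 1)*1 + 57)*R(-5) = ((0 + 1)*1 + 57)*(3 - 5) = (1*1 + 57)*(-2) = (1 + 57)*(-2) = 58*(-2) = -116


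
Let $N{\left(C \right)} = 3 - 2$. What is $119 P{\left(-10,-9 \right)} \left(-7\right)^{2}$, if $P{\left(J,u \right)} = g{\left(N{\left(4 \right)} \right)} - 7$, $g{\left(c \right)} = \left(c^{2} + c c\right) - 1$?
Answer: $-34986$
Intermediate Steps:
$N{\left(C \right)} = 1$
$g{\left(c \right)} = -1 + 2 c^{2}$ ($g{\left(c \right)} = \left(c^{2} + c^{2}\right) - 1 = 2 c^{2} - 1 = -1 + 2 c^{2}$)
$P{\left(J,u \right)} = -6$ ($P{\left(J,u \right)} = \left(-1 + 2 \cdot 1^{2}\right) - 7 = \left(-1 + 2 \cdot 1\right) - 7 = \left(-1 + 2\right) - 7 = 1 - 7 = -6$)
$119 P{\left(-10,-9 \right)} \left(-7\right)^{2} = 119 \left(-6\right) \left(-7\right)^{2} = \left(-714\right) 49 = -34986$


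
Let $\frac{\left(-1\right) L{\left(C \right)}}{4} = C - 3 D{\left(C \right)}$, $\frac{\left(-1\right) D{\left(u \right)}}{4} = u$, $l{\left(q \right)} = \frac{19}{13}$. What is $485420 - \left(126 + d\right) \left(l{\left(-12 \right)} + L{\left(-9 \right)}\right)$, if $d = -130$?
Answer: $\frac{6334872}{13} \approx 4.873 \cdot 10^{5}$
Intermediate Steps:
$l{\left(q \right)} = \frac{19}{13}$ ($l{\left(q \right)} = 19 \cdot \frac{1}{13} = \frac{19}{13}$)
$D{\left(u \right)} = - 4 u$
$L{\left(C \right)} = - 52 C$ ($L{\left(C \right)} = - 4 \left(C - 3 \left(- 4 C\right)\right) = - 4 \left(C + 12 C\right) = - 4 \cdot 13 C = - 52 C$)
$485420 - \left(126 + d\right) \left(l{\left(-12 \right)} + L{\left(-9 \right)}\right) = 485420 - \left(126 - 130\right) \left(\frac{19}{13} - -468\right) = 485420 - - 4 \left(\frac{19}{13} + 468\right) = 485420 - \left(-4\right) \frac{6103}{13} = 485420 - - \frac{24412}{13} = 485420 + \frac{24412}{13} = \frac{6334872}{13}$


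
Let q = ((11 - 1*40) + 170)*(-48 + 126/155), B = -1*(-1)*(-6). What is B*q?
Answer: 6187644/155 ≈ 39920.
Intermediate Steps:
B = -6 (B = 1*(-6) = -6)
q = -1031274/155 (q = ((11 - 40) + 170)*(-48 + 126*(1/155)) = (-29 + 170)*(-48 + 126/155) = 141*(-7314/155) = -1031274/155 ≈ -6653.4)
B*q = -6*(-1031274/155) = 6187644/155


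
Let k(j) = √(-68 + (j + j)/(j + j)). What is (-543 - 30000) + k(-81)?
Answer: -30543 + I*√67 ≈ -30543.0 + 8.1853*I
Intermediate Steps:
k(j) = I*√67 (k(j) = √(-68 + (2*j)/((2*j))) = √(-68 + (2*j)*(1/(2*j))) = √(-68 + 1) = √(-67) = I*√67)
(-543 - 30000) + k(-81) = (-543 - 30000) + I*√67 = -30543 + I*√67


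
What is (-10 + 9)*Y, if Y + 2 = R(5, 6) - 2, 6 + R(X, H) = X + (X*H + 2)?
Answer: -27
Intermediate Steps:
R(X, H) = -4 + X + H*X (R(X, H) = -6 + (X + (X*H + 2)) = -6 + (X + (H*X + 2)) = -6 + (X + (2 + H*X)) = -6 + (2 + X + H*X) = -4 + X + H*X)
Y = 27 (Y = -2 + ((-4 + 5 + 6*5) - 2) = -2 + ((-4 + 5 + 30) - 2) = -2 + (31 - 2) = -2 + 29 = 27)
(-10 + 9)*Y = (-10 + 9)*27 = -1*27 = -27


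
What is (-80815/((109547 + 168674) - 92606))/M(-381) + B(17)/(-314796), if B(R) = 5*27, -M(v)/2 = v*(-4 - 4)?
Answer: -2121891361/5936575329264 ≈ -0.00035743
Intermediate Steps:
M(v) = 16*v (M(v) = -2*v*(-4 - 4) = -2*v*(-8) = -(-16)*v = 16*v)
B(R) = 135
(-80815/((109547 + 168674) - 92606))/M(-381) + B(17)/(-314796) = (-80815/((109547 + 168674) - 92606))/((16*(-381))) + 135/(-314796) = -80815/(278221 - 92606)/(-6096) + 135*(-1/314796) = -80815/185615*(-1/6096) - 45/104932 = -80815*1/185615*(-1/6096) - 45/104932 = -16163/37123*(-1/6096) - 45/104932 = 16163/226301808 - 45/104932 = -2121891361/5936575329264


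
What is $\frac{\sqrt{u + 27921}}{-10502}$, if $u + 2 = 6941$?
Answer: $- \frac{\sqrt{8715}}{5251} \approx -0.017778$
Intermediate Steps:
$u = 6939$ ($u = -2 + 6941 = 6939$)
$\frac{\sqrt{u + 27921}}{-10502} = \frac{\sqrt{6939 + 27921}}{-10502} = \sqrt{34860} \left(- \frac{1}{10502}\right) = 2 \sqrt{8715} \left(- \frac{1}{10502}\right) = - \frac{\sqrt{8715}}{5251}$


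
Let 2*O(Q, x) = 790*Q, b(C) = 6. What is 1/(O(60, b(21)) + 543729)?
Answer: 1/567429 ≈ 1.7623e-6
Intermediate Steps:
O(Q, x) = 395*Q (O(Q, x) = (790*Q)/2 = 395*Q)
1/(O(60, b(21)) + 543729) = 1/(395*60 + 543729) = 1/(23700 + 543729) = 1/567429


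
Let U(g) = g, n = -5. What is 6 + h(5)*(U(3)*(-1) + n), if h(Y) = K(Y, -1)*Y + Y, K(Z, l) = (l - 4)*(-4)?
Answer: -834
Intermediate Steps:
K(Z, l) = 16 - 4*l (K(Z, l) = (-4 + l)*(-4) = 16 - 4*l)
h(Y) = 21*Y (h(Y) = (16 - 4*(-1))*Y + Y = (16 + 4)*Y + Y = 20*Y + Y = 21*Y)
6 + h(5)*(U(3)*(-1) + n) = 6 + (21*5)*(3*(-1) - 5) = 6 + 105*(-3 - 5) = 6 + 105*(-8) = 6 - 840 = -834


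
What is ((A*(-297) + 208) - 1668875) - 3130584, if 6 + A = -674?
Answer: -4597291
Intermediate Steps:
A = -680 (A = -6 - 674 = -680)
((A*(-297) + 208) - 1668875) - 3130584 = ((-680*(-297) + 208) - 1668875) - 3130584 = ((201960 + 208) - 1668875) - 3130584 = (202168 - 1668875) - 3130584 = -1466707 - 3130584 = -4597291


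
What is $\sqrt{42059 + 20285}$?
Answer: $2 \sqrt{15586} \approx 249.69$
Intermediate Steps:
$\sqrt{42059 + 20285} = \sqrt{62344} = 2 \sqrt{15586}$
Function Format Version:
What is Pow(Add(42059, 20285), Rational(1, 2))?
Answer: Mul(2, Pow(15586, Rational(1, 2))) ≈ 249.69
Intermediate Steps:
Pow(Add(42059, 20285), Rational(1, 2)) = Pow(62344, Rational(1, 2)) = Mul(2, Pow(15586, Rational(1, 2)))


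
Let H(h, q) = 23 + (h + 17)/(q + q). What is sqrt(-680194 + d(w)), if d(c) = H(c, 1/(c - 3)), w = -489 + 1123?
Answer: I*sqrt(1899122)/2 ≈ 689.04*I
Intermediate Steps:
w = 634
H(h, q) = 23 + (17 + h)/(2*q) (H(h, q) = 23 + (17 + h)/((2*q)) = 23 + (17 + h)*(1/(2*q)) = 23 + (17 + h)/(2*q))
d(c) = (-3 + c)*(17 + c + 46/(-3 + c))/2 (d(c) = (17 + c + 46/(c - 3))/(2*(1/(c - 3))) = (17 + c + 46/(-3 + c))/(2*(1/(-3 + c))) = (-3 + c)*(17 + c + 46/(-3 + c))/2)
sqrt(-680194 + d(w)) = sqrt(-680194 + (23 + (-3 + 634)*(17 + 634)/2)) = sqrt(-680194 + (23 + (1/2)*631*651)) = sqrt(-680194 + (23 + 410781/2)) = sqrt(-680194 + 410827/2) = sqrt(-949561/2) = I*sqrt(1899122)/2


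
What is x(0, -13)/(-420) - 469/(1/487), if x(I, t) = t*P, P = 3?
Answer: -31976407/140 ≈ -2.2840e+5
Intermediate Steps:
x(I, t) = 3*t (x(I, t) = t*3 = 3*t)
x(0, -13)/(-420) - 469/(1/487) = (3*(-13))/(-420) - 469/(1/487) = -39*(-1/420) - 469/1/487 = 13/140 - 469*487 = 13/140 - 228403 = -31976407/140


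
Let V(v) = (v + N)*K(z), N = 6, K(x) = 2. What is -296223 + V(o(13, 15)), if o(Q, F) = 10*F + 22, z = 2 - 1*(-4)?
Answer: -295867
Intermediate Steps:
z = 6 (z = 2 + 4 = 6)
o(Q, F) = 22 + 10*F
V(v) = 12 + 2*v (V(v) = (v + 6)*2 = (6 + v)*2 = 12 + 2*v)
-296223 + V(o(13, 15)) = -296223 + (12 + 2*(22 + 10*15)) = -296223 + (12 + 2*(22 + 150)) = -296223 + (12 + 2*172) = -296223 + (12 + 344) = -296223 + 356 = -295867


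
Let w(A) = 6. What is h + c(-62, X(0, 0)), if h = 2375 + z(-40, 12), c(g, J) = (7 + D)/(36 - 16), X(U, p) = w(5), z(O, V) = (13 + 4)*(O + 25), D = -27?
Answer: 2119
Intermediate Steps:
z(O, V) = 425 + 17*O (z(O, V) = 17*(25 + O) = 425 + 17*O)
X(U, p) = 6
c(g, J) = -1 (c(g, J) = (7 - 27)/(36 - 16) = -20/20 = -20*1/20 = -1)
h = 2120 (h = 2375 + (425 + 17*(-40)) = 2375 + (425 - 680) = 2375 - 255 = 2120)
h + c(-62, X(0, 0)) = 2120 - 1 = 2119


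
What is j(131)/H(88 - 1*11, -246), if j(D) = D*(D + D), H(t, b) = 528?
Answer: 17161/264 ≈ 65.004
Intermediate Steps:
j(D) = 2*D² (j(D) = D*(2*D) = 2*D²)
j(131)/H(88 - 1*11, -246) = (2*131²)/528 = (2*17161)*(1/528) = 34322*(1/528) = 17161/264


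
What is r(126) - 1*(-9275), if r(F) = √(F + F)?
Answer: 9275 + 6*√7 ≈ 9290.9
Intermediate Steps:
r(F) = √2*√F (r(F) = √(2*F) = √2*√F)
r(126) - 1*(-9275) = √2*√126 - 1*(-9275) = √2*(3*√14) + 9275 = 6*√7 + 9275 = 9275 + 6*√7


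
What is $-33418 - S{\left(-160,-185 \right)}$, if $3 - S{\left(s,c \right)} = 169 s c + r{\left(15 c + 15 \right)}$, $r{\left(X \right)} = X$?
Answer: $4966219$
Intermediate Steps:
$S{\left(s,c \right)} = -12 - 15 c - 169 c s$ ($S{\left(s,c \right)} = 3 - \left(169 s c + \left(15 c + 15\right)\right) = 3 - \left(169 c s + \left(15 + 15 c\right)\right) = 3 - \left(15 + 15 c + 169 c s\right) = -12 - 15 c - 169 c s$)
$-33418 - S{\left(-160,-185 \right)} = -33418 - \left(-12 - -2775 - \left(-31265\right) \left(-160\right)\right) = -33418 - \left(-12 + 2775 - 5002400\right) = -33418 - -4999637 = -33418 + 4999637 = 4966219$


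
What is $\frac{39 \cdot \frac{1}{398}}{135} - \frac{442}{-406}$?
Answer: $\frac{3960749}{3635730} \approx 1.0894$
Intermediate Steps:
$\frac{39 \cdot \frac{1}{398}}{135} - \frac{442}{-406} = 39 \cdot \frac{1}{398} \cdot \frac{1}{135} - - \frac{221}{203} = \frac{39}{398} \cdot \frac{1}{135} + \frac{221}{203} = \frac{13}{17910} + \frac{221}{203} = \frac{3960749}{3635730}$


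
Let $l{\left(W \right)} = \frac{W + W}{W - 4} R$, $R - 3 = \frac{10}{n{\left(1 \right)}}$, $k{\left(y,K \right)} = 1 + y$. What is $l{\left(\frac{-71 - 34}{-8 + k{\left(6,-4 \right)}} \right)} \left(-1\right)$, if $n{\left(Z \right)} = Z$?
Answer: $- \frac{2730}{101} \approx -27.03$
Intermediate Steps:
$R = 13$ ($R = 3 + \frac{10}{1} = 3 + 10 \cdot 1 = 3 + 10 = 13$)
$l{\left(W \right)} = \frac{26 W}{-4 + W}$ ($l{\left(W \right)} = \frac{W + W}{W - 4} \cdot 13 = \frac{2 W}{-4 + W} 13 = \frac{26 W}{-4 + W}$)
$l{\left(\frac{-71 - 34}{-8 + k{\left(6,-4 \right)}} \right)} \left(-1\right) = \frac{26 \frac{-71 - 34}{-8 + \left(1 + 6\right)}}{-4 + \frac{-71 - 34}{-8 + \left(1 + 6\right)}} \left(-1\right) = \frac{26 \left(- \frac{105}{-8 + 7}\right)}{-4 - \frac{105}{-8 + 7}} \left(-1\right) = \frac{26 \left(- \frac{105}{-1}\right)}{-4 - \frac{105}{-1}} \left(-1\right) = \frac{26 \left(\left(-105\right) \left(-1\right)\right)}{-4 - -105} \left(-1\right) = 26 \cdot 105 \frac{1}{-4 + 105} \left(-1\right) = 26 \cdot 105 \cdot \frac{1}{101} \left(-1\right) = \frac{2730}{101} \left(-1\right) = - \frac{2730}{101}$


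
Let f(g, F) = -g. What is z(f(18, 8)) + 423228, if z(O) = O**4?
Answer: 528204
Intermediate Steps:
z(f(18, 8)) + 423228 = (-1*18)**4 + 423228 = (-18)**4 + 423228 = 104976 + 423228 = 528204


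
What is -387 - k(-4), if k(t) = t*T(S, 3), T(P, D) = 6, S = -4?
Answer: -363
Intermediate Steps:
k(t) = 6*t (k(t) = t*6 = 6*t)
-387 - k(-4) = -387 - 6*(-4) = -387 - 1*(-24) = -387 + 24 = -363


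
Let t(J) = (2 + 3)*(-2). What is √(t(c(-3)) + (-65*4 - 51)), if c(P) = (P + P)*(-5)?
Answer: I*√321 ≈ 17.916*I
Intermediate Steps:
c(P) = -10*P (c(P) = (2*P)*(-5) = -10*P)
t(J) = -10 (t(J) = 5*(-2) = -10)
√(t(c(-3)) + (-65*4 - 51)) = √(-10 + (-65*4 - 51)) = √(-10 + (-260 - 51)) = √(-10 - 311) = √(-321) = I*√321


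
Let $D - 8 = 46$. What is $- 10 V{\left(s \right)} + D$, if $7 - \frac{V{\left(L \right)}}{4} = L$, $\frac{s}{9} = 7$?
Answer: $2294$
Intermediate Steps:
$D = 54$ ($D = 8 + 46 = 54$)
$s = 63$ ($s = 9 \cdot 7 = 63$)
$V{\left(L \right)} = 28 - 4 L$
$- 10 V{\left(s \right)} + D = - 10 \left(28 - 252\right) + 54 = \left(-10\right) \left(-224\right) + 54 = 2240 + 54 = 2294$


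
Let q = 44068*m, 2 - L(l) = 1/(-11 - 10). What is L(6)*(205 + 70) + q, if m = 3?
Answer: 2788109/21 ≈ 1.3277e+5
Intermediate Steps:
L(l) = 43/21 (L(l) = 2 - 1/(-11 - 10) = 2 - 1/(-21) = 2 - 1*(-1/21) = 2 + 1/21 = 43/21)
q = 132204 (q = 44068*3 = 132204)
L(6)*(205 + 70) + q = 43*(205 + 70)/21 + 132204 = (43/21)*275 + 132204 = 11825/21 + 132204 = 2788109/21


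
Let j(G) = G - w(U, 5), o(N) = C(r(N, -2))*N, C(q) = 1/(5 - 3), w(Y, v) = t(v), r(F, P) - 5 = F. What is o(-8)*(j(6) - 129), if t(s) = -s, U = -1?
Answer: 472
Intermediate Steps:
r(F, P) = 5 + F
w(Y, v) = -v
C(q) = ½ (C(q) = 1/2 = ½)
o(N) = N/2
j(G) = 5 + G (j(G) = G - (-1)*5 = G - 1*(-5) = G + 5 = 5 + G)
o(-8)*(j(6) - 129) = ((½)*(-8))*((5 + 6) - 129) = -4*(11 - 129) = -4*(-118) = 472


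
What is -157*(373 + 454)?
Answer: -129839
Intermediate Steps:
-157*(373 + 454) = -157*827 = -129839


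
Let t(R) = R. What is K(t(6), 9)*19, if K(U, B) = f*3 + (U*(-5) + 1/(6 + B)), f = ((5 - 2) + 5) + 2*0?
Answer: -1691/15 ≈ -112.73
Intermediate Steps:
f = 8 (f = (3 + 5) + 0 = 8 + 0 = 8)
K(U, B) = 24 + 1/(6 + B) - 5*U (K(U, B) = 8*3 + (U*(-5) + 1/(6 + B)) = 24 + (-5*U + 1/(6 + B)) = 24 + (1/(6 + B) - 5*U) = 24 + 1/(6 + B) - 5*U)
K(t(6), 9)*19 = ((145 - 30*6 + 24*9 - 5*9*6)/(6 + 9))*19 = ((145 - 180 + 216 - 270)/15)*19 = ((1/15)*(-89))*19 = -89/15*19 = -1691/15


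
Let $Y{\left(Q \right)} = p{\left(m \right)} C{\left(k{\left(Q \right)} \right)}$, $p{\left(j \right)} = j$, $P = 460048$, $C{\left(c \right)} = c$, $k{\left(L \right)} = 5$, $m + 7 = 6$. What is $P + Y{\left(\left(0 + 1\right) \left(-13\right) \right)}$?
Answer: $460043$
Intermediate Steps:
$m = -1$ ($m = -7 + 6 = -1$)
$Y{\left(Q \right)} = -5$ ($Y{\left(Q \right)} = \left(-1\right) 5 = -5$)
$P + Y{\left(\left(0 + 1\right) \left(-13\right) \right)} = 460048 - 5 = 460043$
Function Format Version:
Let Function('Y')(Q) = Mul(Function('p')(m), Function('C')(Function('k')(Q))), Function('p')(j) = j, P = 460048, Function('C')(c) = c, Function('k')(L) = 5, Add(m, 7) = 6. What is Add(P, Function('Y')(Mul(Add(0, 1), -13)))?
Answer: 460043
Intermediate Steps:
m = -1 (m = Add(-7, 6) = -1)
Function('Y')(Q) = -5 (Function('Y')(Q) = Mul(-1, 5) = -5)
Add(P, Function('Y')(Mul(Add(0, 1), -13))) = Add(460048, -5) = 460043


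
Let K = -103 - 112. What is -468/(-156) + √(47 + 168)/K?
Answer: 3 - √215/215 ≈ 2.9318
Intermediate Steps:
K = -215
-468/(-156) + √(47 + 168)/K = -468/(-156) + √(47 + 168)/(-215) = -468*(-1/156) + √215*(-1/215) = 3 - √215/215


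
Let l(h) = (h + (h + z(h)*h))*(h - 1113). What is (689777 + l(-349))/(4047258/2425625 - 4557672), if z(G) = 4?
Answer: -9099016628125/11055199097742 ≈ -0.82305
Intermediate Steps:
l(h) = 6*h*(-1113 + h) (l(h) = (h + (h + 4*h))*(h - 1113) = (h + 5*h)*(-1113 + h) = (6*h)*(-1113 + h) = 6*h*(-1113 + h))
(689777 + l(-349))/(4047258/2425625 - 4557672) = (689777 + 6*(-349)*(-1113 - 349))/(4047258/2425625 - 4557672) = (689777 + 6*(-349)*(-1462))/(4047258*(1/2425625) - 4557672) = (689777 + 3061428)/(4047258/2425625 - 4557672) = 3751205/(-11055199097742/2425625) = 3751205*(-2425625/11055199097742) = -9099016628125/11055199097742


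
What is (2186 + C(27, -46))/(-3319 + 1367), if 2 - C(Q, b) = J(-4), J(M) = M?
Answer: -137/122 ≈ -1.1230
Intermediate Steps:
C(Q, b) = 6 (C(Q, b) = 2 - 1*(-4) = 2 + 4 = 6)
(2186 + C(27, -46))/(-3319 + 1367) = (2186 + 6)/(-3319 + 1367) = 2192/(-1952) = 2192*(-1/1952) = -137/122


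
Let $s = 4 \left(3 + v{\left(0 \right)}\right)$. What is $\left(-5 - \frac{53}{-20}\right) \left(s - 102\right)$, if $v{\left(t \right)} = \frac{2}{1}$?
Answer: $\frac{1927}{10} \approx 192.7$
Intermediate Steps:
$v{\left(t \right)} = 2$ ($v{\left(t \right)} = 2 \cdot 1 = 2$)
$s = 20$ ($s = 4 \left(3 + 2\right) = 4 \cdot 5 = 20$)
$\left(-5 - \frac{53}{-20}\right) \left(s - 102\right) = \left(-5 - \frac{53}{-20}\right) \left(20 - 102\right) = \left(-5 - - \frac{53}{20}\right) \left(-82\right) = \left(-5 + \frac{53}{20}\right) \left(-82\right) = \left(- \frac{47}{20}\right) \left(-82\right) = \frac{1927}{10}$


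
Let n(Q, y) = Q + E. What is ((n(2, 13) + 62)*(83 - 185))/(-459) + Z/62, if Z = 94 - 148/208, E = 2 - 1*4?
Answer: 443435/29016 ≈ 15.282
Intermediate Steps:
E = -2 (E = 2 - 4 = -2)
n(Q, y) = -2 + Q (n(Q, y) = Q - 2 = -2 + Q)
Z = 4851/52 (Z = 94 - 148*1/208 = 94 - 37/52 = 4851/52 ≈ 93.288)
((n(2, 13) + 62)*(83 - 185))/(-459) + Z/62 = (((-2 + 2) + 62)*(83 - 185))/(-459) + (4851/52)/62 = ((0 + 62)*(-102))*(-1/459) + (4851/52)*(1/62) = (62*(-102))*(-1/459) + 4851/3224 = -6324*(-1/459) + 4851/3224 = 124/9 + 4851/3224 = 443435/29016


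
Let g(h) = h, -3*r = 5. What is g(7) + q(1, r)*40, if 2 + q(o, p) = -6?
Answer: -313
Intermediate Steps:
r = -5/3 (r = -⅓*5 = -5/3 ≈ -1.6667)
q(o, p) = -8 (q(o, p) = -2 - 6 = -8)
g(7) + q(1, r)*40 = 7 - 8*40 = 7 - 320 = -313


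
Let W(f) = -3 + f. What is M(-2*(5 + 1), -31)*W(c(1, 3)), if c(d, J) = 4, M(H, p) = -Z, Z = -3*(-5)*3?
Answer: -45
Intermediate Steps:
Z = 45 (Z = 15*3 = 45)
M(H, p) = -45 (M(H, p) = -1*45 = -45)
M(-2*(5 + 1), -31)*W(c(1, 3)) = -45*(-3 + 4) = -45*1 = -45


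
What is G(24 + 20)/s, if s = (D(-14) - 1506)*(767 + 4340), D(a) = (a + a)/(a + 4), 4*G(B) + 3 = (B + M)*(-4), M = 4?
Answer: 975/153536848 ≈ 6.3503e-6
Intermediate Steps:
G(B) = -19/4 - B (G(B) = -3/4 + ((B + 4)*(-4))/4 = -3/4 + ((4 + B)*(-4))/4 = -3/4 + (-16 - 4*B)/4 = -3/4 + (-4 - B) = -19/4 - B)
D(a) = 2*a/(4 + a) (D(a) = (2*a)/(4 + a) = 2*a/(4 + a))
s = -38384212/5 (s = (2*(-14)/(4 - 14) - 1506)*(767 + 4340) = (2*(-14)/(-10) - 1506)*5107 = (2*(-14)*(-1/10) - 1506)*5107 = (14/5 - 1506)*5107 = -7516/5*5107 = -38384212/5 ≈ -7.6768e+6)
G(24 + 20)/s = (-19/4 - (24 + 20))/(-38384212/5) = (-19/4 - 1*44)*(-5/38384212) = (-19/4 - 44)*(-5/38384212) = -195/4*(-5/38384212) = 975/153536848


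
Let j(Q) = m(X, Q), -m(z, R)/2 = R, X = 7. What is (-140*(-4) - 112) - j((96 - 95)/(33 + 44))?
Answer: 34498/77 ≈ 448.03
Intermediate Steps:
m(z, R) = -2*R
j(Q) = -2*Q
(-140*(-4) - 112) - j((96 - 95)/(33 + 44)) = (-140*(-4) - 112) - (-2)*(96 - 95)/(33 + 44) = (-35*(-16) - 112) - (-2)*1/77 = (560 - 112) - (-2)*1*(1/77) = 448 - (-2)/77 = 448 - 1*(-2/77) = 448 + 2/77 = 34498/77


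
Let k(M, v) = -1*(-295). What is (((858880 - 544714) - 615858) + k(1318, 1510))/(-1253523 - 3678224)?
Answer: 301397/4931747 ≈ 0.061114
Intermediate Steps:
k(M, v) = 295
(((858880 - 544714) - 615858) + k(1318, 1510))/(-1253523 - 3678224) = (((858880 - 544714) - 615858) + 295)/(-1253523 - 3678224) = ((314166 - 615858) + 295)/(-4931747) = (-301692 + 295)*(-1/4931747) = -301397*(-1/4931747) = 301397/4931747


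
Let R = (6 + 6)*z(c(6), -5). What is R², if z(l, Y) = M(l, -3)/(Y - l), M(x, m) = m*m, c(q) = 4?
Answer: 144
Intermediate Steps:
M(x, m) = m²
z(l, Y) = 9/(Y - l) (z(l, Y) = (-3)²/(Y - l) = 9/(Y - l))
R = -12 (R = (6 + 6)*(9/(-5 - 1*4)) = 12*(9/(-5 - 4)) = 12*(9/(-9)) = 12*(9*(-⅑)) = 12*(-1) = -12)
R² = (-12)² = 144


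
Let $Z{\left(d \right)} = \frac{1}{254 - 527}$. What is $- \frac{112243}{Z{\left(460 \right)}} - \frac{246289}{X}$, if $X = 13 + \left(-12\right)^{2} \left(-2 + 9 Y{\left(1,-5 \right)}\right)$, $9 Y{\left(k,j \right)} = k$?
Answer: $\frac{4014392698}{131} \approx 3.0644 \cdot 10^{7}$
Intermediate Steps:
$Y{\left(k,j \right)} = \frac{k}{9}$
$X = -131$ ($X = 13 + \left(-12\right)^{2} \left(-2 + 9 \cdot \frac{1}{9} \cdot 1\right) = 13 + 144 \left(-2 + 9 \cdot \frac{1}{9}\right) = 13 + 144 \left(-2 + 1\right) = 13 + 144 \left(-1\right) = 13 - 144 = -131$)
$Z{\left(d \right)} = - \frac{1}{273}$ ($Z{\left(d \right)} = \frac{1}{-273} = - \frac{1}{273}$)
$- \frac{112243}{Z{\left(460 \right)}} - \frac{246289}{X} = - \frac{112243}{- \frac{1}{273}} - \frac{246289}{-131} = \left(-112243\right) \left(-273\right) - - \frac{246289}{131} = 30642339 + \frac{246289}{131} = \frac{4014392698}{131}$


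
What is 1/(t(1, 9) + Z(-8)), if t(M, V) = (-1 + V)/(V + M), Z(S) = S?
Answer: -5/36 ≈ -0.13889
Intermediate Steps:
t(M, V) = (-1 + V)/(M + V)
1/(t(1, 9) + Z(-8)) = 1/((-1 + 9)/(1 + 9) - 8) = 1/(8/10 - 8) = 1/((⅒)*8 - 8) = 1/(⅘ - 8) = 1/(-36/5) = -5/36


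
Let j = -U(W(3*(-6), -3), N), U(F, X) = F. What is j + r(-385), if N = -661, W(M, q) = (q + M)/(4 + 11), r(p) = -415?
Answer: -2068/5 ≈ -413.60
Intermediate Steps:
W(M, q) = M/15 + q/15 (W(M, q) = (M + q)/15 = (M + q)*(1/15) = M/15 + q/15)
j = 7/5 (j = -((3*(-6))/15 + (1/15)*(-3)) = -((1/15)*(-18) - ⅕) = -(-6/5 - ⅕) = -1*(-7/5) = 7/5 ≈ 1.4000)
j + r(-385) = 7/5 - 415 = -2068/5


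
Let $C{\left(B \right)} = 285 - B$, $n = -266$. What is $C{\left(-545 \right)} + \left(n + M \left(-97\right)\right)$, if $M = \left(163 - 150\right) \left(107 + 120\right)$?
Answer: $-285683$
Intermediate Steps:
$M = 2951$ ($M = 13 \cdot 227 = 2951$)
$C{\left(-545 \right)} + \left(n + M \left(-97\right)\right) = \left(285 - -545\right) + \left(-266 + 2951 \left(-97\right)\right) = \left(285 + 545\right) - 286513 = 830 - 286513 = -285683$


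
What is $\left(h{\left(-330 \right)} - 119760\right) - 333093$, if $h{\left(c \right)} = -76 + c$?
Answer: $-453259$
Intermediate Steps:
$\left(h{\left(-330 \right)} - 119760\right) - 333093 = \left(\left(-76 - 330\right) - 119760\right) - 333093 = \left(-406 - 119760\right) - 333093 = -120166 - 333093 = -453259$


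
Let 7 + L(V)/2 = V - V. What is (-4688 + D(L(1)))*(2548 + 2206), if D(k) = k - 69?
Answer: -22681334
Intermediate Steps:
L(V) = -14 (L(V) = -14 + 2*(V - V) = -14 + 2*0 = -14 + 0 = -14)
D(k) = -69 + k
(-4688 + D(L(1)))*(2548 + 2206) = (-4688 + (-69 - 14))*(2548 + 2206) = (-4688 - 83)*4754 = -4771*4754 = -22681334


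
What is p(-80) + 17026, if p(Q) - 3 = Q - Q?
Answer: 17029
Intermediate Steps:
p(Q) = 3 (p(Q) = 3 + (Q - Q) = 3 + 0 = 3)
p(-80) + 17026 = 3 + 17026 = 17029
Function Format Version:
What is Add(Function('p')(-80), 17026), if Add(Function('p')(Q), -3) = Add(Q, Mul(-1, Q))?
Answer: 17029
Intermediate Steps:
Function('p')(Q) = 3 (Function('p')(Q) = Add(3, Add(Q, Mul(-1, Q))) = Add(3, 0) = 3)
Add(Function('p')(-80), 17026) = Add(3, 17026) = 17029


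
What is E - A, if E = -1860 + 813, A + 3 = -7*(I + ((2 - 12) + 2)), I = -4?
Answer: -1128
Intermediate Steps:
A = 81 (A = -3 - 7*(-4 + ((2 - 12) + 2)) = -3 - 7*(-4 + (-10 + 2)) = -3 - 7*(-4 - 8) = -3 - 7*(-12) = -3 + 84 = 81)
E = -1047
E - A = -1047 - 1*81 = -1047 - 81 = -1128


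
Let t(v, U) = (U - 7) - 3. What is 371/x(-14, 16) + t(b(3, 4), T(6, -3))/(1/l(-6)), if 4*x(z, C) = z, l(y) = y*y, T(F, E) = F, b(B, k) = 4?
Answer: -250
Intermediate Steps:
l(y) = y**2
x(z, C) = z/4
t(v, U) = -10 + U (t(v, U) = (-7 + U) - 3 = -10 + U)
371/x(-14, 16) + t(b(3, 4), T(6, -3))/(1/l(-6)) = 371/(((1/4)*(-14))) + (-10 + 6)/(1/((-6)**2)) = 371/(-7/2) - 4/(1/36) = 371*(-2/7) - 4/1/36 = -106 - 4*36 = -106 - 144 = -250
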